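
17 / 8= 2.12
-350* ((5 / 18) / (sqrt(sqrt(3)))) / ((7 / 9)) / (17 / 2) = -250* 3^(3 / 4) / 51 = -11.17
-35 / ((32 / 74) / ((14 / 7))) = -161.88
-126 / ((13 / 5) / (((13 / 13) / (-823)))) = 630 / 10699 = 0.06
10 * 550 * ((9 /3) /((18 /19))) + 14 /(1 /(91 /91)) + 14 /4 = 104605 /6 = 17434.17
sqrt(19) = 4.36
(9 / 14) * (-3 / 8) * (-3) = 81 / 112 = 0.72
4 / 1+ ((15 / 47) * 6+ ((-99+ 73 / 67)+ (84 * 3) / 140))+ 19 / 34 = -47985231 / 535330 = -89.64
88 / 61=1.44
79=79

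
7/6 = 1.17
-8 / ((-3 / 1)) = 8 / 3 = 2.67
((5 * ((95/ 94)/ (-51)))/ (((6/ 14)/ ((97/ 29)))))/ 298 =-0.00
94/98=47/49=0.96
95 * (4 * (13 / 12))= 1235 / 3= 411.67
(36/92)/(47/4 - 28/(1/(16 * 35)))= -12/480493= -0.00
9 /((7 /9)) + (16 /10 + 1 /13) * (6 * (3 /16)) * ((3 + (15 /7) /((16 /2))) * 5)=246915 /5824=42.40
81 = 81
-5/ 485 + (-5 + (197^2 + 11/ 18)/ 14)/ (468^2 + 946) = 12206921/ 5376946680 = 0.00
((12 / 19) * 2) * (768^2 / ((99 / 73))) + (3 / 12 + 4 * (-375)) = 458022497 / 836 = 547873.80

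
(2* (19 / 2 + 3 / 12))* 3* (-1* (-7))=819 / 2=409.50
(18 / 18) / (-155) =-1 / 155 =-0.01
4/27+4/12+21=580/27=21.48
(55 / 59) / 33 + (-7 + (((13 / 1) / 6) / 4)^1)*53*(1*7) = -3392755 / 1416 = -2396.01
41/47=0.87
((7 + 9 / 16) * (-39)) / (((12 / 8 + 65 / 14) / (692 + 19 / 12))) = -91644553 / 2752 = -33301.07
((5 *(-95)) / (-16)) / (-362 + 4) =-475 / 5728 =-0.08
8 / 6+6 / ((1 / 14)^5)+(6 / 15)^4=6050522548 / 1875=3226945.36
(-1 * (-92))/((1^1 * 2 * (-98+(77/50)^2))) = -115000/239071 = -0.48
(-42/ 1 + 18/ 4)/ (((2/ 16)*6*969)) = -50/ 969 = -0.05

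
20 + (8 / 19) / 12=1142 / 57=20.04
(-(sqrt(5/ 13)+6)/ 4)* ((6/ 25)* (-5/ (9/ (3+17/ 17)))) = 2* sqrt(65)/ 195+4/ 5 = 0.88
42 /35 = 6 /5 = 1.20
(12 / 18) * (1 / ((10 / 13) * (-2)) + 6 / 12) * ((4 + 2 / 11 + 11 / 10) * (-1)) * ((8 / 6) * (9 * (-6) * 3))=-31374 / 275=-114.09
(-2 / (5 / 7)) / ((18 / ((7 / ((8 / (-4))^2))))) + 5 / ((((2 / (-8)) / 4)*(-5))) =2831 / 180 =15.73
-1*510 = -510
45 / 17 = 2.65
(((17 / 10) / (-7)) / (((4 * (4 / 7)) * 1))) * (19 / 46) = -323 / 7360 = -0.04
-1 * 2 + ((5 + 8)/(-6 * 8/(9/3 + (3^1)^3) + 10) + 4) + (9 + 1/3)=541/42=12.88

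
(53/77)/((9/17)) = 901/693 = 1.30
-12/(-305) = 12/305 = 0.04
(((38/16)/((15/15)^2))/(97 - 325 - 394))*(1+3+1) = -95/4976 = -0.02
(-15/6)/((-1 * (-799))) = -0.00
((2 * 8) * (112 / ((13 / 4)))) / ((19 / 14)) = 100352 / 247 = 406.28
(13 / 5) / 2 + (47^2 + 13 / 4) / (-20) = -1749 / 16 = -109.31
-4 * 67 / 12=-67 / 3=-22.33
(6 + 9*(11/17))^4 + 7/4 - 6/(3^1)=6528879683/334084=19542.63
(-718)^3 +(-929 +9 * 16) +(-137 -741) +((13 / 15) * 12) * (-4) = -1850739683 / 5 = -370147936.60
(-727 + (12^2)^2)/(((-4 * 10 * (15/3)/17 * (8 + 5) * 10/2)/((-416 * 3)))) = 32654.69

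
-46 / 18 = -23 / 9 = -2.56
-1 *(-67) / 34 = 67 / 34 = 1.97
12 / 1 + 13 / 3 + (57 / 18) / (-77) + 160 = 27149 / 154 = 176.29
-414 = -414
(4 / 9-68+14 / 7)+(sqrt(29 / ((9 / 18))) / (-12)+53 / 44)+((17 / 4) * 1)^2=-73321 / 1584-sqrt(58) / 12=-46.92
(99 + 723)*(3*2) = 4932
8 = 8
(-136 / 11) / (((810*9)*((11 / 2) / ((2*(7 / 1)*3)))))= -1904 / 147015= -0.01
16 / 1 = 16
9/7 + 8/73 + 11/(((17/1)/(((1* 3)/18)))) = 78347/52122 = 1.50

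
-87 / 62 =-1.40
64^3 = 262144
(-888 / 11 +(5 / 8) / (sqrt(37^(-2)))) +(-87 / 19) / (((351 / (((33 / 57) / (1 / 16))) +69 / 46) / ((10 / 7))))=-1562514567 / 27047944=-57.77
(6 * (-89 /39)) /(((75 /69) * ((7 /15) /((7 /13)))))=-12282 /845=-14.53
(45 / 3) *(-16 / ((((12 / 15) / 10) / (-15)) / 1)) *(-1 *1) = -45000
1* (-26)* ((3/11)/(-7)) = 78/77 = 1.01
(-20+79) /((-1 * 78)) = -0.76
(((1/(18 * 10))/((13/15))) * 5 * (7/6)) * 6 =35/156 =0.22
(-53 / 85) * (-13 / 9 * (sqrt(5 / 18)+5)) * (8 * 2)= 5512 * sqrt(10) / 2295+11024 / 153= 79.65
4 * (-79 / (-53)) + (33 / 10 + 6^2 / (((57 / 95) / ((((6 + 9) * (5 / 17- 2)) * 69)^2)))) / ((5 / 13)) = 372432164152193 / 765850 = 486299097.93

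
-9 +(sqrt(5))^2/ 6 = -49/ 6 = -8.17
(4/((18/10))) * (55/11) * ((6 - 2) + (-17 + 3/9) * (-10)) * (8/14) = 204800/189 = 1083.60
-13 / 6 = -2.17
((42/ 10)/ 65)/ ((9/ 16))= 112/ 975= 0.11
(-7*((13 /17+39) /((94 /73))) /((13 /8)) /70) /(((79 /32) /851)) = -206745344 /315605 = -655.08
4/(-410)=-2/205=-0.01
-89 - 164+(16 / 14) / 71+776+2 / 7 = 260081 / 497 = 523.30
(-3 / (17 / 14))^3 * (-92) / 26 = 3408048 / 63869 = 53.36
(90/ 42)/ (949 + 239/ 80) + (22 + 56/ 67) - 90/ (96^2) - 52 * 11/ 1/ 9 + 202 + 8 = 27860800952561/ 164591175168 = 169.27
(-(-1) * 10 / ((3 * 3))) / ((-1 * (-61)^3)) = 10 / 2042829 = 0.00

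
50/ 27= 1.85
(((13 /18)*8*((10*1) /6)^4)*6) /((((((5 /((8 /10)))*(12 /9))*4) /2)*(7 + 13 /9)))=1.90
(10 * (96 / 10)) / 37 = 96 / 37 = 2.59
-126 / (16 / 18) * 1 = -567 / 4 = -141.75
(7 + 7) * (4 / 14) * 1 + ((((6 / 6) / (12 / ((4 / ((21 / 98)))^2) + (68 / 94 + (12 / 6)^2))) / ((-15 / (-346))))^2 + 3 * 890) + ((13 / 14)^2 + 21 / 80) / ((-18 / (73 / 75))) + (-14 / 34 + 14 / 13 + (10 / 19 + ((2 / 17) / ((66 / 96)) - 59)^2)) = 2884498265175266780555751667 / 468302857790462122428000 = 6159.47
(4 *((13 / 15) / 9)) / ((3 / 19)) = 2.44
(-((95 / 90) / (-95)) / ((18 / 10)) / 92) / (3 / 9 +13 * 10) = 1 / 1942488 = 0.00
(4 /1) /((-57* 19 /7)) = -28 /1083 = -0.03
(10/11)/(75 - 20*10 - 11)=-5/748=-0.01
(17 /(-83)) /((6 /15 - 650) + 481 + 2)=5 /4067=0.00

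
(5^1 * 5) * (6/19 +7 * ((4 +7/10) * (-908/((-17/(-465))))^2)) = 507359348135.92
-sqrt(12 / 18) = -sqrt(6) / 3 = -0.82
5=5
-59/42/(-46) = 59/1932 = 0.03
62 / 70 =31 / 35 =0.89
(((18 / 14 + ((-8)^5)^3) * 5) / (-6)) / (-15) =-246290604621815 / 126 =-1954687338268.37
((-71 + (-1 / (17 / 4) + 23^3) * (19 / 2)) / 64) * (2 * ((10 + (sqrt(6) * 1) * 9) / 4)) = 19637255 / 2176 + 35347059 * sqrt(6) / 4352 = 28919.29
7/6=1.17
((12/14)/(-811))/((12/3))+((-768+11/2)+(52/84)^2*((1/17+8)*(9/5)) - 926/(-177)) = -449427114529/597873255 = -751.71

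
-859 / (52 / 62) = -26629 / 26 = -1024.19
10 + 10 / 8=45 / 4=11.25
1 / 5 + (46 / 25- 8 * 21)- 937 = -27574 / 25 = -1102.96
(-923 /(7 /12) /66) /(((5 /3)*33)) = -0.44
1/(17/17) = 1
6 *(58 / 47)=348 / 47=7.40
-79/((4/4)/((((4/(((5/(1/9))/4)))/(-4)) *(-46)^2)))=668656/45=14859.02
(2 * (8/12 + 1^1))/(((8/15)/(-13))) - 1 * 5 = -345/4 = -86.25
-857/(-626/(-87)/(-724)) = 26990358/313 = 86231.18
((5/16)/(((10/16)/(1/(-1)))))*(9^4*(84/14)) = -19683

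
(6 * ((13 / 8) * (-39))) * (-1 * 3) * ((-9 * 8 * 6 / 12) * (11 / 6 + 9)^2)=-19278675 / 4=-4819668.75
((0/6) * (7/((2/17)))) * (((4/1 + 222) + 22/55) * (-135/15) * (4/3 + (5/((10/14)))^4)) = 0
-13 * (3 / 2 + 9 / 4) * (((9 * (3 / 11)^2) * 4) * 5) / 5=-15795 / 121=-130.54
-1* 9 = -9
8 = 8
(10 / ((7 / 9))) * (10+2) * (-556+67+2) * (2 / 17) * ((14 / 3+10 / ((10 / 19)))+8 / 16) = -25421400 / 119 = -213625.21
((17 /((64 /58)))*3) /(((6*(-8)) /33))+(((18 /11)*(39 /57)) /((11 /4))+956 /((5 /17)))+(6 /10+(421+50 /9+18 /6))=38658731209 /10593792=3649.19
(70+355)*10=4250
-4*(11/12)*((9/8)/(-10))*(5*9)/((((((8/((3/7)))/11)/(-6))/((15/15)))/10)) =-147015/224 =-656.32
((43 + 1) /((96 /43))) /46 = 473 /1104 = 0.43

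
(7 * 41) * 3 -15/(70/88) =5895/7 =842.14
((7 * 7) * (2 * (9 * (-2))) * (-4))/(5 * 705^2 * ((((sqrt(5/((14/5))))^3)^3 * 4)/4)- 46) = 6706079920963584/23558983862356336156645681 + 1315676120062500000000 * sqrt(14)/23558983862356336156645681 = 0.00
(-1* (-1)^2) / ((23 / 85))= -85 / 23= -3.70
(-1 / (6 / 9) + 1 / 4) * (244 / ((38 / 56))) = -8540 / 19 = -449.47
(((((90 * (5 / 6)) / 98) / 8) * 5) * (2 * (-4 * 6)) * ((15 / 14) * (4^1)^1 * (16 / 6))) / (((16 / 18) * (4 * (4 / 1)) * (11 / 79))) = -3999375 / 30184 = -132.50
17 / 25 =0.68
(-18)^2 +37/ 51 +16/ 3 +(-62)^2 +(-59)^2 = 130136/ 17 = 7655.06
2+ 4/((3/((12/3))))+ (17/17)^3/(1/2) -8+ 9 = 31/3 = 10.33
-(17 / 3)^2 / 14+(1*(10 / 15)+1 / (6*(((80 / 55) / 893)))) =203003 / 2016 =100.70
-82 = -82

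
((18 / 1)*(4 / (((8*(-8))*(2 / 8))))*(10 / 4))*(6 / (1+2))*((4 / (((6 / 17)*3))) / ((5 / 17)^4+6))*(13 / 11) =-92290705 / 5519261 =-16.72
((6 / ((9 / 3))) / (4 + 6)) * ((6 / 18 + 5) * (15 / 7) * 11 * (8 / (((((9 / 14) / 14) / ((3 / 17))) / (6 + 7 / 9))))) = 2404864 / 459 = 5239.36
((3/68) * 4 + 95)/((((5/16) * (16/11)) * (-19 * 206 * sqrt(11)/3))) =-2427 * sqrt(11)/166345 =-0.05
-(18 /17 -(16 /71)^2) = -86386 /85697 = -1.01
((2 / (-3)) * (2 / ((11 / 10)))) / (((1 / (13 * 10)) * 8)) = -650 / 33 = -19.70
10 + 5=15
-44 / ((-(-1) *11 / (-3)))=12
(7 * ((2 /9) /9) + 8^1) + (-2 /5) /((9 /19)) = 2968 /405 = 7.33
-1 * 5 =-5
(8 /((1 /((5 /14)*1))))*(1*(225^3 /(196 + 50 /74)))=8429062500 /50939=165473.65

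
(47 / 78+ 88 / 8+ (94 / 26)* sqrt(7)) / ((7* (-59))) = -905 / 32214 - 47* sqrt(7) / 5369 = -0.05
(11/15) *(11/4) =121/60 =2.02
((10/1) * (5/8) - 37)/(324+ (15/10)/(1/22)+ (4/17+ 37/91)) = -63427/737696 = -0.09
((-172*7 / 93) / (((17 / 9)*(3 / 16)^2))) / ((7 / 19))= -836608 / 1581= -529.16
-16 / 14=-8 / 7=-1.14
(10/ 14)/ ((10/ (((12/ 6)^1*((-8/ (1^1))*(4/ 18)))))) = -16/ 63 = -0.25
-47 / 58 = -0.81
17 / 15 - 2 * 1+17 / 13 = 86 / 195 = 0.44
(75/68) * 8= 150/17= 8.82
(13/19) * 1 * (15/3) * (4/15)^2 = 208/855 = 0.24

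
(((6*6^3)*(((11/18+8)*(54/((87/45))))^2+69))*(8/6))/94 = 42084277056/39527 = 1064696.97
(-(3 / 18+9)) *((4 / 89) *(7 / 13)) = -770 / 3471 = -0.22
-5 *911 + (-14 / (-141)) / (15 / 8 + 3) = -25047833 / 5499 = -4554.98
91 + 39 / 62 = 5681 / 62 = 91.63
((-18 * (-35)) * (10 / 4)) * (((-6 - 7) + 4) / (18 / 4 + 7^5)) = -28350 / 33623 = -0.84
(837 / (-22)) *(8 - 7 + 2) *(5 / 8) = -12555 / 176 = -71.34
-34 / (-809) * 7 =238 / 809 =0.29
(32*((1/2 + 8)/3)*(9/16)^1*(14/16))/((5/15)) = 1071/8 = 133.88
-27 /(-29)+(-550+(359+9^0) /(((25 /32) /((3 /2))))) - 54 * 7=-34201 /145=-235.87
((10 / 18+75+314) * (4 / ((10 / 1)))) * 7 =49084 / 45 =1090.76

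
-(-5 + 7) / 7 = -2 / 7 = -0.29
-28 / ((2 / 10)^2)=-700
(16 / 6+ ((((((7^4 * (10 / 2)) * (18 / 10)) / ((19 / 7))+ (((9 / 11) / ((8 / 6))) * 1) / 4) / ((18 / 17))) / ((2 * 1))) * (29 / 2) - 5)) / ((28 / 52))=56872742771 / 561792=101234.52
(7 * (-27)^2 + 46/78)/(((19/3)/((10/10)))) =199040/247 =805.83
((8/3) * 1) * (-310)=-2480/3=-826.67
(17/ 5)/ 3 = 17/ 15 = 1.13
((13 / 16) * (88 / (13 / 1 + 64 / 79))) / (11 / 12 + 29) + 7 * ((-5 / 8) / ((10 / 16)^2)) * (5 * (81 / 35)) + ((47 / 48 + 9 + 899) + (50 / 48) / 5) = 24432643083 / 31333520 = 779.76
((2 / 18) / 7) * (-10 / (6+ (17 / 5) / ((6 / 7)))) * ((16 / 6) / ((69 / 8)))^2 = -409600 / 269048871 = -0.00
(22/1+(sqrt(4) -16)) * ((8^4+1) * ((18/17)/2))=17352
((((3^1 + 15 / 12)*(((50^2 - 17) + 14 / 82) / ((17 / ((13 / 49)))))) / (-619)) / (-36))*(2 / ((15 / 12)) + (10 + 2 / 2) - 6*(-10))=16014713 / 29845704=0.54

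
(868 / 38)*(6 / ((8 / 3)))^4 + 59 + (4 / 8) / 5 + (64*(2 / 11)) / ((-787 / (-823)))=69128844077 / 105269120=656.69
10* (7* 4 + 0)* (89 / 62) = 12460 / 31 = 401.94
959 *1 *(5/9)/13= 4795/117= 40.98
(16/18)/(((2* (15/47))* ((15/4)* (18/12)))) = 1504/6075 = 0.25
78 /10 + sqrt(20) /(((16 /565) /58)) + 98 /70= 46 /5 + 16385 * sqrt(5) /4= 9168.69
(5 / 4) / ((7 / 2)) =0.36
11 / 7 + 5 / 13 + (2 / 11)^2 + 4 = 65946 / 11011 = 5.99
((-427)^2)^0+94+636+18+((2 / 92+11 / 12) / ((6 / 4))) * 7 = 311899 / 414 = 753.38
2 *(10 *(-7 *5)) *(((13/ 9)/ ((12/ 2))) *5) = -22750/ 27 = -842.59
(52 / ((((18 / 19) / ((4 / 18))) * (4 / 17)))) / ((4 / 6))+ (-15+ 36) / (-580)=1217143 / 15660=77.72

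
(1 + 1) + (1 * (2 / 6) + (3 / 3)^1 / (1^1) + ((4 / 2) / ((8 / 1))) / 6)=27 / 8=3.38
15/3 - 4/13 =61/13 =4.69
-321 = -321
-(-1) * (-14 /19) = -14 /19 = -0.74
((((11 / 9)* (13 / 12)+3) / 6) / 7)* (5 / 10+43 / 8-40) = -6071 / 1728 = -3.51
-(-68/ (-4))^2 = -289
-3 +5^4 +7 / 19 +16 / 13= 623.60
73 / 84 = 0.87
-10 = -10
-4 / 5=-0.80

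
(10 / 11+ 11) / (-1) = -131 / 11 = -11.91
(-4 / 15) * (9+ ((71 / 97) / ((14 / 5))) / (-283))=-6916942 / 2882355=-2.40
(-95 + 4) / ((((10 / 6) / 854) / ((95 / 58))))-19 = -76393.10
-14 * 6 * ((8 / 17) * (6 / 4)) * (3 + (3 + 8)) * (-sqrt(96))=56448 * sqrt(6) / 17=8133.46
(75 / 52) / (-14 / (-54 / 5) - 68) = -2025 / 93652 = -0.02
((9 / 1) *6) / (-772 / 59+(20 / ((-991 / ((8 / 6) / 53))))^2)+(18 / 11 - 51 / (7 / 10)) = -55601909614533885 / 737937497138842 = -75.35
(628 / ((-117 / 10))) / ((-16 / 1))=785 / 234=3.35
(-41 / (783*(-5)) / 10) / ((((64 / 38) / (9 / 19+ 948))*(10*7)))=0.01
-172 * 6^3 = -37152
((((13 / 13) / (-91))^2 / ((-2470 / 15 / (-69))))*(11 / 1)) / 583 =207 / 216813142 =0.00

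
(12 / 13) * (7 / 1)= 84 / 13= 6.46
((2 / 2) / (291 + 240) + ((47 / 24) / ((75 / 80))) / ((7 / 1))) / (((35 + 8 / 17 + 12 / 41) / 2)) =7779914 / 463268295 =0.02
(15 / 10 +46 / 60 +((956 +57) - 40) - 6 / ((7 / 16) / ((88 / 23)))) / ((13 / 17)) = 37885333 / 31395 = 1206.73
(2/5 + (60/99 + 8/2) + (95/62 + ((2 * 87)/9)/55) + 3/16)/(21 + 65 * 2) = 579209/12357840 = 0.05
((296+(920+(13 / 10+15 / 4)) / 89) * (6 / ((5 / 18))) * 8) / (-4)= -29450574 / 2225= -13236.21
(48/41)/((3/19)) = 304/41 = 7.41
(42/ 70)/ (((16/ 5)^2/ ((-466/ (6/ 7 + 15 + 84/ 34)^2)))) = -16497565/ 202955136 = -0.08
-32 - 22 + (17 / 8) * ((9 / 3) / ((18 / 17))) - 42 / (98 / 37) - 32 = -32201 / 336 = -95.84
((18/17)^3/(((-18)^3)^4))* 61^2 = 3721/974539193577984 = 0.00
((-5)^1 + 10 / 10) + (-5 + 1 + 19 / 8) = -45 / 8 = -5.62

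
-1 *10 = -10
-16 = -16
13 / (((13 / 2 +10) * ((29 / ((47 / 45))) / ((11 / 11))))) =1222 / 43065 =0.03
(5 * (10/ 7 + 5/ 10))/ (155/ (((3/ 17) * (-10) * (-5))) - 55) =-2025/ 7861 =-0.26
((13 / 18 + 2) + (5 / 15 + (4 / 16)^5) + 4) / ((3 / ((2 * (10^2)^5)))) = 1270175781250 / 27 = 47043547453.70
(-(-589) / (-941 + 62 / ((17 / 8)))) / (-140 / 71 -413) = 710923 / 456705963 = 0.00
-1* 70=-70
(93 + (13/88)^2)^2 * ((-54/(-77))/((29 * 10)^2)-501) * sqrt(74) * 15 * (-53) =133841856750751342613097 * sqrt(74)/38834472427520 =29647658746.07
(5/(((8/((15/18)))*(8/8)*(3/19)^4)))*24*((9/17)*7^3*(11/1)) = 12292528325/306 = 40171661.19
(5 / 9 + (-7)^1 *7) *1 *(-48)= 6976 / 3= 2325.33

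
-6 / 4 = -3 / 2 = -1.50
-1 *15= -15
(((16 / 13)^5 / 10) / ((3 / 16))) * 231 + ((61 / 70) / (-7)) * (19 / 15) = 949076210933 / 2729003550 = 347.77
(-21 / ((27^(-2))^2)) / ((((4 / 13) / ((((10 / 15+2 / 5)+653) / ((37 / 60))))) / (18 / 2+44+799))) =-1212748019751996 / 37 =-32776973506810.70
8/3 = 2.67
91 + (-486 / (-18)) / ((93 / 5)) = 2866 / 31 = 92.45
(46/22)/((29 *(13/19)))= 437/4147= 0.11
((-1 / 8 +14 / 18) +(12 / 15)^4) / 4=47807 / 180000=0.27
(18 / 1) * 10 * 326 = 58680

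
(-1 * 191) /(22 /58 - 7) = 5539 /192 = 28.85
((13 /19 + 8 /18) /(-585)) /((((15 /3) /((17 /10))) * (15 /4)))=-6562 /37513125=-0.00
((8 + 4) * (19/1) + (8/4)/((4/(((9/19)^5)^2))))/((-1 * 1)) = -2795769700341657/12262132515602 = -228.00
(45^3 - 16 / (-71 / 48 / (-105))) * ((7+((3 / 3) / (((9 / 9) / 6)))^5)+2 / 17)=845378850555 / 1207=700396727.88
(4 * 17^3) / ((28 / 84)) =58956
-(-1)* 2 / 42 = 1 / 21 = 0.05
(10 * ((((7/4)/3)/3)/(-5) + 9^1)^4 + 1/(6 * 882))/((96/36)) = 331690895510689/13716864000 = 24181.25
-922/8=-461/4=-115.25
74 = 74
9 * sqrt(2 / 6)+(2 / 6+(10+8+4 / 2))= 3 * sqrt(3)+61 / 3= 25.53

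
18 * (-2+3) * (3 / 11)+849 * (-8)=-74658 / 11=-6787.09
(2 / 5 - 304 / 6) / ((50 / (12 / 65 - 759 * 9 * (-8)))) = -34337276 / 625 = -54939.64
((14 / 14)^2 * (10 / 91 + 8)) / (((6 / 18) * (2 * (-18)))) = -123 / 182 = -0.68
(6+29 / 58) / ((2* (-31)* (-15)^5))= 13 / 94162500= 0.00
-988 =-988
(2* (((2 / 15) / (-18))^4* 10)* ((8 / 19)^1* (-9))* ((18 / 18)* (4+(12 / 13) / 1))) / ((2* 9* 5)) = -1024 / 82041204375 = -0.00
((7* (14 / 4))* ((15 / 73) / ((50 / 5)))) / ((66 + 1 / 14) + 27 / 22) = 11319 / 1513144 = 0.01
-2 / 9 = -0.22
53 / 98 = 0.54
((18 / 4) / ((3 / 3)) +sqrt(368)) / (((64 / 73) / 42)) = 1134.58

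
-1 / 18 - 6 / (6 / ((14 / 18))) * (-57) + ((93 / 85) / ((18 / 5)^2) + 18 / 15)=418261 / 9180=45.56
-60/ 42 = -10/ 7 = -1.43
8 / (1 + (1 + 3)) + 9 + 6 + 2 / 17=1421 / 85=16.72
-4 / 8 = -1 / 2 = -0.50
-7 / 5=-1.40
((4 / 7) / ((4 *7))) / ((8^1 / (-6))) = -3 / 196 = -0.02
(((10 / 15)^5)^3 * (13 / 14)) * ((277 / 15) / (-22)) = -29499392 / 16572987585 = -0.00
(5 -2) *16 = 48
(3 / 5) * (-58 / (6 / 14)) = -406 / 5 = -81.20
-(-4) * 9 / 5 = 36 / 5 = 7.20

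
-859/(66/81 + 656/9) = -23193/1990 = -11.65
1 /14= 0.07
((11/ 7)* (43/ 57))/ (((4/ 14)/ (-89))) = -42097/ 114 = -369.27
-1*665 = -665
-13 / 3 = -4.33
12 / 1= 12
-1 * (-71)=71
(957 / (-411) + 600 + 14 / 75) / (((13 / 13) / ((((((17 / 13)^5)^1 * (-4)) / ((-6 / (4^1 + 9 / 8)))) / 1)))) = 7811.40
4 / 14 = 2 / 7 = 0.29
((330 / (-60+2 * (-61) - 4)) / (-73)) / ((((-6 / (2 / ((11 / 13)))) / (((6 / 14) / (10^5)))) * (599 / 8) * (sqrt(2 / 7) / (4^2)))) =-26 * sqrt(14) / 5930474375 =-0.00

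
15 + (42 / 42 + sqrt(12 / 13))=2*sqrt(39) / 13 + 16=16.96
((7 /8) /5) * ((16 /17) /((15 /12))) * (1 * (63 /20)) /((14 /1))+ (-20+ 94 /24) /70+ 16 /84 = -1147 /119000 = -0.01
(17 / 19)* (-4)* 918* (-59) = 193842.95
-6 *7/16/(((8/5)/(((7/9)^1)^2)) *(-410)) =343/141696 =0.00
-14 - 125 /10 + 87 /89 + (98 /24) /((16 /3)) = -141015 /5696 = -24.76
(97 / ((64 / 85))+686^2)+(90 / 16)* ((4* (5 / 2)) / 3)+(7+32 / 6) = 90385135 / 192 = 470755.91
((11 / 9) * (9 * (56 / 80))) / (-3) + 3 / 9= -67 / 30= -2.23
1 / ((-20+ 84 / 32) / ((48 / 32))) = -12 / 139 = -0.09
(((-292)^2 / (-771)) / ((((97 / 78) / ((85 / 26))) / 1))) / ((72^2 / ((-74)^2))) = -620109085 / 2019249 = -307.10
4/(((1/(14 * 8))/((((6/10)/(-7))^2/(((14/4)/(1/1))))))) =1152/1225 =0.94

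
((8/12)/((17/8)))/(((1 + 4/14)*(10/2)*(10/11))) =616/11475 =0.05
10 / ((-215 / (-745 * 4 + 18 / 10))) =29782 / 215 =138.52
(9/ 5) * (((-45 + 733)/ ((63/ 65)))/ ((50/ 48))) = 214656/ 175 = 1226.61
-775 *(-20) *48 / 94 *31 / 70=1153200 / 329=3505.17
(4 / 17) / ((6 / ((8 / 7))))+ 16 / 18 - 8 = -7568 / 1071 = -7.07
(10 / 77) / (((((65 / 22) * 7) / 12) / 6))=288 / 637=0.45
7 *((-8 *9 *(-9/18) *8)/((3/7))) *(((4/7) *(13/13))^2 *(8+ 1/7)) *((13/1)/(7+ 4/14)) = 379392/17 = 22317.18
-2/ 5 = -0.40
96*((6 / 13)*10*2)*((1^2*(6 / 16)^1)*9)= 38880 / 13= 2990.77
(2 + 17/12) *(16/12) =41/9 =4.56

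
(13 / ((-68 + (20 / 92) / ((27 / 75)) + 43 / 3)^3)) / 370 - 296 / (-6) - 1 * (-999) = 1542069496202969623 / 1470972492733440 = 1048.33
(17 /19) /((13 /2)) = 34 /247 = 0.14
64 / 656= 0.10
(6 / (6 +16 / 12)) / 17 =0.05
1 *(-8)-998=-1006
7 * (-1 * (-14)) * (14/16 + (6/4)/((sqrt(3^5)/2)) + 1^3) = 98 * sqrt(3)/9 + 735/4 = 202.61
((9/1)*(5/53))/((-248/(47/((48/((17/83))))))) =-11985/17455232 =-0.00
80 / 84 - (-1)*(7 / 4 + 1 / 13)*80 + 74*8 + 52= 791.11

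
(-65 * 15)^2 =950625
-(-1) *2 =2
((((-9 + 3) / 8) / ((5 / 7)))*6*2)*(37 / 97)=-2331 / 485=-4.81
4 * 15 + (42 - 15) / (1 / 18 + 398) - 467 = -2915669 / 7165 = -406.93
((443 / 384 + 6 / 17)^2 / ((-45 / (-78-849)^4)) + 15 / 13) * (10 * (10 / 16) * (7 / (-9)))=133743531982353635125 / 738656256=181063290124.43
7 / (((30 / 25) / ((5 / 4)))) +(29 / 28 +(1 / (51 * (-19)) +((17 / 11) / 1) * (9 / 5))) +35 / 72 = 51905033 / 4476780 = 11.59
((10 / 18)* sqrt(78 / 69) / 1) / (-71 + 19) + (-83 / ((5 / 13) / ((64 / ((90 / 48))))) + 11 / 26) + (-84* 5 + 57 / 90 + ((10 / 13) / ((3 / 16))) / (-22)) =-7785.11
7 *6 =42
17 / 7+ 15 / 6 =69 / 14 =4.93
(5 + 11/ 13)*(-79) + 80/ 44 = -65784/ 143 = -460.03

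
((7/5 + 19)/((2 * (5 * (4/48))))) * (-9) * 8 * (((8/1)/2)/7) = -176256/175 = -1007.18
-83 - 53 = -136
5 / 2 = 2.50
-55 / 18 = -3.06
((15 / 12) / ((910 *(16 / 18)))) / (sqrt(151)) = 9 *sqrt(151) / 879424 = 0.00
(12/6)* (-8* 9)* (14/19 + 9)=-1402.11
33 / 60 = 11 / 20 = 0.55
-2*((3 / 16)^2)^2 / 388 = -81 / 12713984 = -0.00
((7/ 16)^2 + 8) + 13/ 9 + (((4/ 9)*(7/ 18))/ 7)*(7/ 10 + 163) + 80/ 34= 28255189/ 1762560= 16.03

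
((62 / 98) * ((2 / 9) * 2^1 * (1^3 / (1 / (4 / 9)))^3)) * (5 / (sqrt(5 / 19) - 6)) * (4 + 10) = -3015680 / 10394811 - 79360 * sqrt(95) / 31184433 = -0.31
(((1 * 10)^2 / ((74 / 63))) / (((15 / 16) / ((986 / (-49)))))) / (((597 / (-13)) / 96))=3819.96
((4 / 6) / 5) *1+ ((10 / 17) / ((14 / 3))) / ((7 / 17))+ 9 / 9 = 1058 / 735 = 1.44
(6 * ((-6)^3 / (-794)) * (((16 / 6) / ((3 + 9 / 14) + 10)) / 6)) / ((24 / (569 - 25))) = 91392 / 75827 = 1.21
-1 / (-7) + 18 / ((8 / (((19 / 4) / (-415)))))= 5443 / 46480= 0.12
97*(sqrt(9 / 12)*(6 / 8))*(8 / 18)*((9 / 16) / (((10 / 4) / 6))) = 873*sqrt(3) / 40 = 37.80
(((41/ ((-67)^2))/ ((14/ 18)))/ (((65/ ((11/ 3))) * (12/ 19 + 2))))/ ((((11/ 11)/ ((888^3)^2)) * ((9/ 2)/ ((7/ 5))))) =1400511511262449631232/ 36473125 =38398451222988.15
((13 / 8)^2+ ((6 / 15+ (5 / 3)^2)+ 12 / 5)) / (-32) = -0.26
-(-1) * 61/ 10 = 61/ 10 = 6.10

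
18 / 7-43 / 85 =1229 / 595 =2.07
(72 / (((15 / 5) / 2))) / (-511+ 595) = 4 / 7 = 0.57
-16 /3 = -5.33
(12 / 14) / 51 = 2 / 119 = 0.02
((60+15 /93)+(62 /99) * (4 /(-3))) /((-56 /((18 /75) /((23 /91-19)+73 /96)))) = 56806568 /4018676475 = 0.01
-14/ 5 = -2.80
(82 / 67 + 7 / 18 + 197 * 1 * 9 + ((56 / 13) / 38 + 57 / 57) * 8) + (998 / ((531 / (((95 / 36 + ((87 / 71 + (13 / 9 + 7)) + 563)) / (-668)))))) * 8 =1106892652044263 / 625161676698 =1770.57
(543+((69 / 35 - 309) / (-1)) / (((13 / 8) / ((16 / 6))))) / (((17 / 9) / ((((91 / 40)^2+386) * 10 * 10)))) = 2683037310777 / 123760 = 21679357.71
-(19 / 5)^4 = -130321 / 625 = -208.51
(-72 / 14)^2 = 1296 / 49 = 26.45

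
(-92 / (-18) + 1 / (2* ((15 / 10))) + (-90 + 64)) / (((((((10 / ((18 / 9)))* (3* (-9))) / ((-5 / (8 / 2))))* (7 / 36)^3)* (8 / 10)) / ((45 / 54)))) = -9250 / 343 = -26.97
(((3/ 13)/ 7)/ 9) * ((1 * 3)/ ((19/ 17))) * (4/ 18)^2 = 0.00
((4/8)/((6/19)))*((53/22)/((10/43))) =43301/2640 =16.40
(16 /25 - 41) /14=-1009 /350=-2.88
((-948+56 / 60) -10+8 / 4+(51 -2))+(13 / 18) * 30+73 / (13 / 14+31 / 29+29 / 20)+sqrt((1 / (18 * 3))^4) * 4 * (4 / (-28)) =-308286761887 / 357133455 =-863.23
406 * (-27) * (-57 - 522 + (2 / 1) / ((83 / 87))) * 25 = 13122336150 / 83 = 158100435.54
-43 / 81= -0.53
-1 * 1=-1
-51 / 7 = -7.29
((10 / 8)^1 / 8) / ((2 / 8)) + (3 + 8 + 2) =13.62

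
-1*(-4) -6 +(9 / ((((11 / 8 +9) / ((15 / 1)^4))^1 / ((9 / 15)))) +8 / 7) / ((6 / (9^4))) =16741116422 / 581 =28814313.98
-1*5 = -5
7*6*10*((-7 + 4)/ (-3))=420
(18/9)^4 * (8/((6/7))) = 448/3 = 149.33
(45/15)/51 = 1/17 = 0.06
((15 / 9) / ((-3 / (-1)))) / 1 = 5 / 9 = 0.56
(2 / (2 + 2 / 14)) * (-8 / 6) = -56 / 45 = -1.24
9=9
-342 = -342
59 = 59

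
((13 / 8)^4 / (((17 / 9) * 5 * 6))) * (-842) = -36072543 / 348160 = -103.61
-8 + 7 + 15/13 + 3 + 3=80/13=6.15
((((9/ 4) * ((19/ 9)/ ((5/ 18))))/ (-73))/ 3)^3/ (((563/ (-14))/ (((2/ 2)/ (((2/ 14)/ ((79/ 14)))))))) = 102411729/ 219016571000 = 0.00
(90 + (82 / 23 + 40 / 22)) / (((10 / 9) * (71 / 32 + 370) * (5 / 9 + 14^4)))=0.00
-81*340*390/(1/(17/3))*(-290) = 17650386000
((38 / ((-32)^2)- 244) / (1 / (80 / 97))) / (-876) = 624545 / 2719104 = 0.23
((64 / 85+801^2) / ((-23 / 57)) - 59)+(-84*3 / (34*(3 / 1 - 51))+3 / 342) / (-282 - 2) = -402585955869827 / 253180320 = -1590115.52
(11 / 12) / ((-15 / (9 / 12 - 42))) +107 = 5257 / 48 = 109.52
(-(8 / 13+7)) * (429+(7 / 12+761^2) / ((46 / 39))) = -688597569 / 184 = -3742378.09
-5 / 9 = -0.56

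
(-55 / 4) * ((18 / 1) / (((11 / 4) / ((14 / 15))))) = -84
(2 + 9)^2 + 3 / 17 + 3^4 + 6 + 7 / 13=46126 / 221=208.71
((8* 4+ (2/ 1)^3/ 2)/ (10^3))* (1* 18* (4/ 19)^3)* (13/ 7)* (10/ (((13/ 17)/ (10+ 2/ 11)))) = 2820096/ 1886225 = 1.50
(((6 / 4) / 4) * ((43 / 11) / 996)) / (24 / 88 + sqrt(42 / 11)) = -43 / 401056 + 43 * sqrt(462) / 1203168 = 0.00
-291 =-291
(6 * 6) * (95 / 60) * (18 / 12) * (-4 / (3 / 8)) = -912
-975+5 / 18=-17545 / 18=-974.72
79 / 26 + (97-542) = -11491 / 26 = -441.96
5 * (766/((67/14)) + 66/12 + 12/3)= 113605/134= 847.80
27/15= 1.80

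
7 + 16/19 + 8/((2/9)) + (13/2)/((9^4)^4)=3087131634627167353/70414767176369958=43.84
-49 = -49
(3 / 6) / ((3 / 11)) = 11 / 6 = 1.83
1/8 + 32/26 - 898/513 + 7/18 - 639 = -34092239/53352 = -639.01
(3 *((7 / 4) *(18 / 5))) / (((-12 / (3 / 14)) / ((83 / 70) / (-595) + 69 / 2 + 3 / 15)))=-9754911 / 833000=-11.71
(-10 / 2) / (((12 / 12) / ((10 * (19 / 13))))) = -950 / 13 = -73.08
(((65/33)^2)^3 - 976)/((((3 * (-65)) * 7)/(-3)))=-1185053847119/587617925895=-2.02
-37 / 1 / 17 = -37 / 17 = -2.18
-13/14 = -0.93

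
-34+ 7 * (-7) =-83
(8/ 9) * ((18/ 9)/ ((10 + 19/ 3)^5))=432/ 282475249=0.00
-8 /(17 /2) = -16 /17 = -0.94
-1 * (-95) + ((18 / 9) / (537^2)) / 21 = 575296157 / 6055749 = 95.00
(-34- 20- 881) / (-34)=55 / 2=27.50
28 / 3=9.33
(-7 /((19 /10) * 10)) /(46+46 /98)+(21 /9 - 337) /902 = -672185 /1773783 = -0.38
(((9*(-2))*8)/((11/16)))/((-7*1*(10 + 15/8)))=18432/7315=2.52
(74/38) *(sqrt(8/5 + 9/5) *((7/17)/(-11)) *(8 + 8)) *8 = -33152 *sqrt(85)/17765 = -17.20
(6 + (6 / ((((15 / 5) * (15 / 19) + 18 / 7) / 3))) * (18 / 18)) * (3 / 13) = 2112 / 949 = 2.23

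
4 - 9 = -5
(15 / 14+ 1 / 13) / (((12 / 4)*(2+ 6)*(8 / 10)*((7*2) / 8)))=1045 / 30576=0.03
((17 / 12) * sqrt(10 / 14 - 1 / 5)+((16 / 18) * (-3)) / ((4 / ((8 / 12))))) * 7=-28 / 9+17 * sqrt(70) / 20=4.00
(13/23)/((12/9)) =39/92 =0.42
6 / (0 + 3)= 2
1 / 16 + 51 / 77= 893 / 1232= 0.72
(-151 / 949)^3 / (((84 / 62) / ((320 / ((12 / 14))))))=-8538518480 / 7692033141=-1.11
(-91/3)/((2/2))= -91/3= -30.33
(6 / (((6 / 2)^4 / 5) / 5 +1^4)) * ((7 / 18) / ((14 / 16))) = 100 / 159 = 0.63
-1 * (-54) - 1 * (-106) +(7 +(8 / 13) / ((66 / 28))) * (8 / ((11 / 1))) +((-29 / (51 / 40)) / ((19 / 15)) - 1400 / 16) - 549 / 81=485131217 / 9145422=53.05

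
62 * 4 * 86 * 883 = 18832624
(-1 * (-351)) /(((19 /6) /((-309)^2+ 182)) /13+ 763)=2619061614 /5693287801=0.46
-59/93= -0.63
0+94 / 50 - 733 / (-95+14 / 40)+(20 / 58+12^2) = 211311109 / 1372425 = 153.97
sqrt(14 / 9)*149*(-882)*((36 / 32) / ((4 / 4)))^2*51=-90481293*sqrt(14) / 32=-10579687.45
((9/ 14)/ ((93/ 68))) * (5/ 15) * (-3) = -102/ 217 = -0.47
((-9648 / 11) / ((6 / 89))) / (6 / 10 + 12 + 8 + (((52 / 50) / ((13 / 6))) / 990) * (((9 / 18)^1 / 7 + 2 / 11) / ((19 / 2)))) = -8723869000 / 13813167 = -631.56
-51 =-51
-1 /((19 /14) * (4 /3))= -21 /38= -0.55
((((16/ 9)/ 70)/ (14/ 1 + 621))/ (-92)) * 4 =-8/ 4600575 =-0.00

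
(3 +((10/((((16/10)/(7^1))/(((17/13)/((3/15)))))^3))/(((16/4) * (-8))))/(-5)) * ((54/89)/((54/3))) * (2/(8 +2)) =79153808541/8009031680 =9.88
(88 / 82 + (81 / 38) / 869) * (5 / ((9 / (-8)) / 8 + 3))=233006240 / 123882033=1.88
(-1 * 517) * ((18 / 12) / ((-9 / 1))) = 517 / 6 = 86.17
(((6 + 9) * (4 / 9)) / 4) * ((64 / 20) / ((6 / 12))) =32 / 3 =10.67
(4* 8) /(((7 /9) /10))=2880 /7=411.43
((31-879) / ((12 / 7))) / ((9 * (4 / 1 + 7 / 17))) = -25228 / 2025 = -12.46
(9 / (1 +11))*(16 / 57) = 4 / 19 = 0.21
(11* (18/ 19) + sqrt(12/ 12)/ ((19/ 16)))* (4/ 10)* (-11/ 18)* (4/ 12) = -2354/ 2565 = -0.92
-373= -373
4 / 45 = 0.09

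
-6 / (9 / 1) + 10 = 28 / 3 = 9.33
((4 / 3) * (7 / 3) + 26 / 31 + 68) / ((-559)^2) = 20074 / 87182199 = 0.00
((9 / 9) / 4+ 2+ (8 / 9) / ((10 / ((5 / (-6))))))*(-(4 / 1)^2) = -940 / 27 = -34.81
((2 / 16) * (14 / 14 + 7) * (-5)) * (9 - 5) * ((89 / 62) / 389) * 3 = -0.22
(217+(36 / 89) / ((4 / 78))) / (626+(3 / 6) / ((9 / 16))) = 180135 / 502138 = 0.36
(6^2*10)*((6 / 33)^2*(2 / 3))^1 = 960 / 121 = 7.93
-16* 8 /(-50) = 64 /25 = 2.56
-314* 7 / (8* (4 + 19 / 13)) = -14287 / 284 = -50.31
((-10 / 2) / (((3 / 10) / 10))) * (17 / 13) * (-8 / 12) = 17000 / 117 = 145.30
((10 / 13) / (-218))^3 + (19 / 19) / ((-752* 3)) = -2845460713 / 6418723176528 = -0.00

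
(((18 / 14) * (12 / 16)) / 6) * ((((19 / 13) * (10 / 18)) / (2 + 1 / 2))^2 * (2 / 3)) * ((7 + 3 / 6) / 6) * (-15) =-9025 / 42588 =-0.21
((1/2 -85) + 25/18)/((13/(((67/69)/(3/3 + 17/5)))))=-11390/8073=-1.41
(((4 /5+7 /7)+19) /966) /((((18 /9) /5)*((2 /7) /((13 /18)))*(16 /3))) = 169 /6624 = 0.03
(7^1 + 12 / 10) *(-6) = -246 / 5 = -49.20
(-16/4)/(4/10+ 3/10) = -5.71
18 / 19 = 0.95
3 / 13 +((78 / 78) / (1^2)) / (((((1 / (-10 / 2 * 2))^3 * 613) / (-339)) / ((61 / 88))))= 33623604 / 87659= 383.57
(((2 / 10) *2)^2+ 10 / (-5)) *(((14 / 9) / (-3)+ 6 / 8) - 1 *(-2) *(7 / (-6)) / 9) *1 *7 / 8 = 161 / 3600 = 0.04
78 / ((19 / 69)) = 5382 / 19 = 283.26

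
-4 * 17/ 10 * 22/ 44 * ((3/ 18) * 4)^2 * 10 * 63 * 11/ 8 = -1309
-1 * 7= -7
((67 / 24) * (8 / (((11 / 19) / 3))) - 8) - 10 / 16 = 9425 / 88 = 107.10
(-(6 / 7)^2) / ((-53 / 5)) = 180 / 2597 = 0.07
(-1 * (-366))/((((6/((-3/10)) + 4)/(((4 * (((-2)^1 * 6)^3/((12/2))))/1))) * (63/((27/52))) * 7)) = 31.03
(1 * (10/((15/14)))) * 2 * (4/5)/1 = 224/15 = 14.93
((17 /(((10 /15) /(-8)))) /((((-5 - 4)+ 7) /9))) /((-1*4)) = -459 /2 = -229.50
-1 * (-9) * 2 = 18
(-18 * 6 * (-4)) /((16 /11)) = 297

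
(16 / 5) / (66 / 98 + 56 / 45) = 7056 / 4229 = 1.67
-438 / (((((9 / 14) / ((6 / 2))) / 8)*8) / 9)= -18396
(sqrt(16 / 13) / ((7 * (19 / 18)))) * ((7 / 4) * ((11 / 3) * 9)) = 594 * sqrt(13) / 247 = 8.67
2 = 2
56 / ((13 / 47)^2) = 123704 / 169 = 731.98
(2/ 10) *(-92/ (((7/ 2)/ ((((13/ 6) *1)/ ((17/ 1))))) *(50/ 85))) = -598/ 525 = -1.14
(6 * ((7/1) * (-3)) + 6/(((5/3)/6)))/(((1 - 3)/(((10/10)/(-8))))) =-6.52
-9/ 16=-0.56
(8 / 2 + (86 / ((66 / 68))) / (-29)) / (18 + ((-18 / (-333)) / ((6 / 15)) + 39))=16724 / 1011549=0.02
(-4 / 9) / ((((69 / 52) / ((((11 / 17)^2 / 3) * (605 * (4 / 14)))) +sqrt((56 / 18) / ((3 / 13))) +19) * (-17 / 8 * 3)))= 35343307152707840 / 9301367299346528779 - 3709609051033600 * sqrt(273) / 83712305694118759011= 0.00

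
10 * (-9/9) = -10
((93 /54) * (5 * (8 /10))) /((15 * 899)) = 0.00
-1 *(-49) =49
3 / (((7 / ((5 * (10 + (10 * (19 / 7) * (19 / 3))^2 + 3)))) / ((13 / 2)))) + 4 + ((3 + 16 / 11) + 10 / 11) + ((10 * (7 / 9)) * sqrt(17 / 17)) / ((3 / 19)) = 83910399301 / 203742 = 411846.35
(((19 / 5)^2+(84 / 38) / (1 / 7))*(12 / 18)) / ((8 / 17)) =241553 / 5700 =42.38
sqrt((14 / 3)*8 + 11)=sqrt(435) / 3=6.95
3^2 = 9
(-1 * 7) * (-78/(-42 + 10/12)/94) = -126/893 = -0.14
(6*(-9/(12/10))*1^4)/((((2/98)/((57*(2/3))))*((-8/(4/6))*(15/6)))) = 2793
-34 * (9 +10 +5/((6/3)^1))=-731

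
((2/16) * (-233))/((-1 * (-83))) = -233/664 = -0.35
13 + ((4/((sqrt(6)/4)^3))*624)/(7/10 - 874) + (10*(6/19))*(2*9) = 1327/19 - 133120*sqrt(6)/26199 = 57.40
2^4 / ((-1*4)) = -4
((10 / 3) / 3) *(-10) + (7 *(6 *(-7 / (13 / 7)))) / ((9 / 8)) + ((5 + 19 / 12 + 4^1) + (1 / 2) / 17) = -141.22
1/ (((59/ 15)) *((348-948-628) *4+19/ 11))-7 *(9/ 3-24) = 468454584/ 3186767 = 147.00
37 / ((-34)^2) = 37 / 1156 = 0.03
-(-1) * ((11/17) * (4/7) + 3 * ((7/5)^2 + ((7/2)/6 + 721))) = 25834897/11900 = 2171.00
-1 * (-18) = 18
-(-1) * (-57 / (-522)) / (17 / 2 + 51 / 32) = 16 / 1479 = 0.01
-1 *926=-926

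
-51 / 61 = -0.84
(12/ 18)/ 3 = 2/ 9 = 0.22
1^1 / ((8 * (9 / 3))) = 1 / 24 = 0.04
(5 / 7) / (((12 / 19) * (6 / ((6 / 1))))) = 95 / 84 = 1.13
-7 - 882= -889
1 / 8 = 0.12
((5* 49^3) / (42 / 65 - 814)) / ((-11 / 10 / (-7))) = -1338257375 / 290774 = -4602.40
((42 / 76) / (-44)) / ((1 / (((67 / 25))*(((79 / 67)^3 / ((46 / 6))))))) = -31061457 / 4315724600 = -0.01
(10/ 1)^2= 100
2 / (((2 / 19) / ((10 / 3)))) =190 / 3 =63.33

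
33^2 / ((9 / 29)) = 3509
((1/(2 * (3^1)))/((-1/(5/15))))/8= -1/144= -0.01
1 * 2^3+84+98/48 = 2257/24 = 94.04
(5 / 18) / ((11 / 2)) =5 / 99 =0.05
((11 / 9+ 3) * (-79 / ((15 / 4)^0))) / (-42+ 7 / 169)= 7.95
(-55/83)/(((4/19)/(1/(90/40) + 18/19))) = -6545/1494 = -4.38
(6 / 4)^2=2.25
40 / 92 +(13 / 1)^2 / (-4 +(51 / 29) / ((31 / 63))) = -3490583 / 8809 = -396.25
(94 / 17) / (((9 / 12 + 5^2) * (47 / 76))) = 608 / 1751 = 0.35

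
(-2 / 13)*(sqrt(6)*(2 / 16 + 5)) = -1.93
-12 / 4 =-3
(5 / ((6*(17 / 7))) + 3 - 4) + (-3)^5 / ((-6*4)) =3863 / 408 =9.47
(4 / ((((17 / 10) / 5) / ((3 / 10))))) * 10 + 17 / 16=9889 / 272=36.36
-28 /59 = -0.47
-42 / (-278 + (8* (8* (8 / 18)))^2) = -1701 / 21509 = -0.08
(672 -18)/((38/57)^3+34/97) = 1011.11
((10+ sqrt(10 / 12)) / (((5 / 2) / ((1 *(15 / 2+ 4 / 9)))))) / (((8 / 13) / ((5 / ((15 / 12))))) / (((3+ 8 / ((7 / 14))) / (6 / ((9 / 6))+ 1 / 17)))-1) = -1200914 / 36549-600457 *sqrt(30) / 1096470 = -35.86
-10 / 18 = -0.56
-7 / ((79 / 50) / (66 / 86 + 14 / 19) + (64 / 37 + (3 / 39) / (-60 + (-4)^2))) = -650263900 / 258091143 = -2.52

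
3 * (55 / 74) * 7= 15.61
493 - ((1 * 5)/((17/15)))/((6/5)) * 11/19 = 490.87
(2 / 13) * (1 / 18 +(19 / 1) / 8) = 175 / 468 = 0.37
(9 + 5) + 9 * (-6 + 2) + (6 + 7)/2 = -31/2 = -15.50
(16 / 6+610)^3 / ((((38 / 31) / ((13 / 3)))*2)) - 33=625578105767 / 1539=406483499.52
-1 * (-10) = 10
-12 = -12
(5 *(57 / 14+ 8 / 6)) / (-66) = -1135 / 2772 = -0.41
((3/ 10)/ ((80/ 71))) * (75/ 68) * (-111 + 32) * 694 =-17516907/ 1088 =-16100.10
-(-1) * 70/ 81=70/ 81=0.86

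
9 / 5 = 1.80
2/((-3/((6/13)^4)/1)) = -864/28561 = -0.03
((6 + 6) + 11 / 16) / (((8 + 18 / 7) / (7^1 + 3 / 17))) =8.61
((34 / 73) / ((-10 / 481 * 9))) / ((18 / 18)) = -8177 / 3285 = -2.49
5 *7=35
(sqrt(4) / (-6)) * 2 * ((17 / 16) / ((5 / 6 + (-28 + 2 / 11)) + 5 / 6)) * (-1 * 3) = -0.08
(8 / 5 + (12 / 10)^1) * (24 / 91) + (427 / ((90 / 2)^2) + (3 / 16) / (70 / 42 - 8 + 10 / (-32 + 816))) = 359906881 / 391347450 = 0.92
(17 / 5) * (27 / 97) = 459 / 485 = 0.95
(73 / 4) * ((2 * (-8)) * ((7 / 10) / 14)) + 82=337 / 5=67.40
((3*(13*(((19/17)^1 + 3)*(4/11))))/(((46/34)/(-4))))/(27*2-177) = 14560/10373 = 1.40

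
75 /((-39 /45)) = -1125 /13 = -86.54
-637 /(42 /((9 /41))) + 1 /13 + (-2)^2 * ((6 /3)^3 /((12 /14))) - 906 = -2788397 /3198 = -871.92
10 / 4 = 5 / 2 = 2.50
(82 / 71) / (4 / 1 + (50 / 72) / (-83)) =245016 / 846817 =0.29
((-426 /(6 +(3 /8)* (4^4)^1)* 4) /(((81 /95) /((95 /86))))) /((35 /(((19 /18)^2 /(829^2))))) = -46263955 /46144985249034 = -0.00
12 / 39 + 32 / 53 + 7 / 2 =6079 / 1378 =4.41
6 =6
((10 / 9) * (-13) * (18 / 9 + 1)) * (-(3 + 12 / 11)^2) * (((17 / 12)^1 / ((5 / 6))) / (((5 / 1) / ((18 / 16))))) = 268515 / 968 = 277.39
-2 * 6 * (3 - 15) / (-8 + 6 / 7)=-504 / 25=-20.16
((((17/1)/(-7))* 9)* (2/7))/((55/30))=-1836/539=-3.41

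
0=0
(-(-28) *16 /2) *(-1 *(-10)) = 2240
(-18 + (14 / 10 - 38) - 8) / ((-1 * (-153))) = -313 / 765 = -0.41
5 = 5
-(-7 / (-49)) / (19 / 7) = -1 / 19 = -0.05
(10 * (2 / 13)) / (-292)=-5 / 949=-0.01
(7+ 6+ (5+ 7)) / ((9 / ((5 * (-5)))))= -69.44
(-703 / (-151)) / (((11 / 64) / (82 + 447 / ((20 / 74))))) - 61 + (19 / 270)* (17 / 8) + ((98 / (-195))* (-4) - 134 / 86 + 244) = 94671235095673 / 2005557840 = 47204.44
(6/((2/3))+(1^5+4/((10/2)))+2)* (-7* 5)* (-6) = 2688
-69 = -69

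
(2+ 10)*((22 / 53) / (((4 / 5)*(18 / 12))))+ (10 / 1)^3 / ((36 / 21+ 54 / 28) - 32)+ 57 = 544677 / 21041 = 25.89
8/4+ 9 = 11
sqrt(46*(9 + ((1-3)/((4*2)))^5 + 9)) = sqrt(847826)/32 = 28.77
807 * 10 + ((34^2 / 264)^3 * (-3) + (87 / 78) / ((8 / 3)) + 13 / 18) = 19482735131 / 2491632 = 7819.27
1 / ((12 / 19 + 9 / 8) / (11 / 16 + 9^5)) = 17951105 / 534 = 33616.30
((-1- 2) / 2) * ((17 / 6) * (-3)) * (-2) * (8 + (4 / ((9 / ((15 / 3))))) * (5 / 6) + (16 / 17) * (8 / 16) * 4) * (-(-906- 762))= -1497308 / 3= -499102.67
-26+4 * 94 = 350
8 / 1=8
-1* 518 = -518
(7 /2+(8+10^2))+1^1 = 112.50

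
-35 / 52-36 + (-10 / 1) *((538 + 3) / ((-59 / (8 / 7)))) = 1462969 / 21476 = 68.12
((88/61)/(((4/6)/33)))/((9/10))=4840/61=79.34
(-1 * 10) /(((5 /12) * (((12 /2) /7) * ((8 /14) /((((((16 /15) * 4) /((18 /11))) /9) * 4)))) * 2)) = -34496 /1215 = -28.39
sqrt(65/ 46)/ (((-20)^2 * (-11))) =-sqrt(2990)/ 202400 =-0.00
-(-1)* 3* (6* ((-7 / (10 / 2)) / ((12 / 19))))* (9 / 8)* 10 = -3591 / 8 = -448.88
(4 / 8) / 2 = 1 / 4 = 0.25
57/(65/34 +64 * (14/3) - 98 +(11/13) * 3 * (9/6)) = 37791/136834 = 0.28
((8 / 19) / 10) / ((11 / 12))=48 / 1045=0.05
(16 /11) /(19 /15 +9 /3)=15 /44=0.34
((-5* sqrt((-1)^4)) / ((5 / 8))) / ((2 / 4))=-16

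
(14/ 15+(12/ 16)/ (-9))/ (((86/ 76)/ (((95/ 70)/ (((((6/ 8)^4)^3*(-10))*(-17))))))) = 757071872/ 3999093525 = 0.19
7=7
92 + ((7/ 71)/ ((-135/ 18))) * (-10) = 19624/ 213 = 92.13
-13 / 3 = -4.33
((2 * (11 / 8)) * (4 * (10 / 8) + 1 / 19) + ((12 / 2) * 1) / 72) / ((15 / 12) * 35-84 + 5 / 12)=-3187 / 9082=-0.35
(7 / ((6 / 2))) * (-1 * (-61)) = 427 / 3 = 142.33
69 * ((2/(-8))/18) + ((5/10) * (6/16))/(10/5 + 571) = -8783/9168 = -0.96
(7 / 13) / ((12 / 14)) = 49 / 78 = 0.63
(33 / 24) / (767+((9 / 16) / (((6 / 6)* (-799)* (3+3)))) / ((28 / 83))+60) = 0.00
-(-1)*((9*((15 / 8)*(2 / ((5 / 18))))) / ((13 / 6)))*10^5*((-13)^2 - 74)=6925500000 / 13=532730769.23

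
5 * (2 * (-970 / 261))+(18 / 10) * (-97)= -211.76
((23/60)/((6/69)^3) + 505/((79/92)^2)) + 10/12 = 3800657681/2995680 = 1268.71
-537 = -537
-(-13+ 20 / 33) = 409 / 33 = 12.39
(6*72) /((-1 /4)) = -1728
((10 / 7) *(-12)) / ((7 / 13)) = -1560 / 49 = -31.84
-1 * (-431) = 431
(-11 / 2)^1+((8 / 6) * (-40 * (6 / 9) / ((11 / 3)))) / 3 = -1729 / 198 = -8.73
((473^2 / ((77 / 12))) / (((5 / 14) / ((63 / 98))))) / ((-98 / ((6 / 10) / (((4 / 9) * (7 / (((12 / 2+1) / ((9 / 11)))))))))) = -18122049 / 17150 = -1056.68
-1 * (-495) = 495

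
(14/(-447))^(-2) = 199809/196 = 1019.43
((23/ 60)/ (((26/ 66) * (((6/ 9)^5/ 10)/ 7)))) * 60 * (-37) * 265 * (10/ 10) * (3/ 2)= -456448323.14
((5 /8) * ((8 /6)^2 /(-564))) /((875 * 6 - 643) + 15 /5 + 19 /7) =-35 /81949482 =-0.00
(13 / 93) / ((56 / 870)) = 1885 / 868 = 2.17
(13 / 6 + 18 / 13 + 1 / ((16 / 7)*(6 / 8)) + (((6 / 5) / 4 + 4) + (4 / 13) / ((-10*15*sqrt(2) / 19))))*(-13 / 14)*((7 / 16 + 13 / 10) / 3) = -101609 / 22400 + 2641*sqrt(2) / 252000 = -4.52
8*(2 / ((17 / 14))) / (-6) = -112 / 51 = -2.20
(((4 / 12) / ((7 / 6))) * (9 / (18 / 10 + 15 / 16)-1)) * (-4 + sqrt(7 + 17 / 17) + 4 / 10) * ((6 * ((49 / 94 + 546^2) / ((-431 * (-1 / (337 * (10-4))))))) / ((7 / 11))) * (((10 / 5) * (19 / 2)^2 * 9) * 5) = -372693310039267668 / 1478761 + 207051838910704260 * sqrt(2) / 1478761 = -54016701371.93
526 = 526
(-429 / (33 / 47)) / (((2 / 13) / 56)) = -222404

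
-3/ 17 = -0.18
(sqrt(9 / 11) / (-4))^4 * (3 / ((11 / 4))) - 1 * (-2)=2.00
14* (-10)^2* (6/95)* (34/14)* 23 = 93840/19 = 4938.95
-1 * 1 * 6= -6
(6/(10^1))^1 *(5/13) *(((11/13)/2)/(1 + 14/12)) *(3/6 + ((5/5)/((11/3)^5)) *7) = 1480077/64332554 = 0.02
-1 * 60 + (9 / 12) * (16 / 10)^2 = -1452 / 25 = -58.08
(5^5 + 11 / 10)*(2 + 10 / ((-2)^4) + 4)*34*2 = 28166161 / 20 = 1408308.05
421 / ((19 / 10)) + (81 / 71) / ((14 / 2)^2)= 14648129 / 66101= 221.60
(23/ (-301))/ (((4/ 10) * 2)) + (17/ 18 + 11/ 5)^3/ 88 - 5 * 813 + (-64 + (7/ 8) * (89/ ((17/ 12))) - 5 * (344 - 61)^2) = -132789671709300121/ 328265784000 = -404518.77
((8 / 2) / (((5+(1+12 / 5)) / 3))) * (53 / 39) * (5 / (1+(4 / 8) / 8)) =42400 / 4641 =9.14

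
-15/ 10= -3/ 2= -1.50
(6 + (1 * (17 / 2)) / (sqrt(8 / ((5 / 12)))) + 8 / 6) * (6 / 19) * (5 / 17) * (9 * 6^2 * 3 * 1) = 1215 * sqrt(30) / 38 + 213840 / 323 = 837.17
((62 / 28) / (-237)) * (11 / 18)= -341 / 59724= -0.01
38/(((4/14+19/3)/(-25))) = -19950/139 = -143.53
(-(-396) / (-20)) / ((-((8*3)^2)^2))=11 / 184320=0.00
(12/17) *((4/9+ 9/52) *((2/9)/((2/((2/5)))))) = 34/1755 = 0.02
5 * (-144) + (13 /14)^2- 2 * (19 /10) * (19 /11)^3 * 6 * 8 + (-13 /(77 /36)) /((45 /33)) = -2169902681 /1304380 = -1663.55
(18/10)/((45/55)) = 11/5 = 2.20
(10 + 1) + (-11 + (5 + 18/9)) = 7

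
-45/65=-9/13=-0.69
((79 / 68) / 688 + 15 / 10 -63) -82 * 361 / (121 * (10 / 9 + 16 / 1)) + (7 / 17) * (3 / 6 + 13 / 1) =-30615318997 / 435886528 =-70.24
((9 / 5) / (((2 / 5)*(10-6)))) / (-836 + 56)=-3 / 2080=-0.00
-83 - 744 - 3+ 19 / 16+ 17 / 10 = -827.11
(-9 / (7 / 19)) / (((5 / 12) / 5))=-2052 / 7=-293.14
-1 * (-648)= 648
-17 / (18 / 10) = -85 / 9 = -9.44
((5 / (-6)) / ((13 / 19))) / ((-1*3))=95 / 234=0.41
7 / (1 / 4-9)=-4 / 5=-0.80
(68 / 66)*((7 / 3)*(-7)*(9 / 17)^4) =-71442 / 54043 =-1.32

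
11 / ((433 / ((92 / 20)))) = 253 / 2165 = 0.12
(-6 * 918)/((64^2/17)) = -22.86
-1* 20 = -20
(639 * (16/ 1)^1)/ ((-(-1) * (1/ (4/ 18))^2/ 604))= 304952.89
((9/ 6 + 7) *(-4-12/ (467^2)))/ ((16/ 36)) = -16684038/ 218089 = -76.50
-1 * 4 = -4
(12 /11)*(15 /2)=90 /11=8.18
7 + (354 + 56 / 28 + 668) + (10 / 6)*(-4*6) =991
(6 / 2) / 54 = 1 / 18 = 0.06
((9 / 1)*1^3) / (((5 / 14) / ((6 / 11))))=756 / 55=13.75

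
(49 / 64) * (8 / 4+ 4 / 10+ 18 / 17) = 7203 / 2720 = 2.65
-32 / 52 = -8 / 13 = -0.62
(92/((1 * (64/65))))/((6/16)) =1495/6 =249.17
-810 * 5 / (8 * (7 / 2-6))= 405 / 2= 202.50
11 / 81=0.14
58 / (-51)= -58 / 51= -1.14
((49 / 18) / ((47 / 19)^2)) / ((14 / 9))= 2527 / 8836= 0.29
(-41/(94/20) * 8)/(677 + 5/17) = -27880/270579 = -0.10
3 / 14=0.21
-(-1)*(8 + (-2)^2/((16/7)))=39/4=9.75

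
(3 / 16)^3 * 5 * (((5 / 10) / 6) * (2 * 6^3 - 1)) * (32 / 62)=19395 / 31744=0.61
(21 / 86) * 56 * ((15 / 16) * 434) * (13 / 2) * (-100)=-155507625 / 43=-3616456.40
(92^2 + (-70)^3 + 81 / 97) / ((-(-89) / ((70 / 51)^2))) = -53001521300 / 7484811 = -7081.21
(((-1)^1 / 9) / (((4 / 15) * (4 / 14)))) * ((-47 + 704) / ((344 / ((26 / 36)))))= -33215 / 16512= -2.01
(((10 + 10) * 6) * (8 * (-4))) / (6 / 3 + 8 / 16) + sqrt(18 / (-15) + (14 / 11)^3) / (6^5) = -1536 + sqrt(315370) / 4704480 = -1536.00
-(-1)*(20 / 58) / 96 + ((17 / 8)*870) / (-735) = -171319 / 68208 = -2.51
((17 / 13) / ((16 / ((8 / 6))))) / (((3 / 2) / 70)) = 595 / 117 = 5.09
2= 2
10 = 10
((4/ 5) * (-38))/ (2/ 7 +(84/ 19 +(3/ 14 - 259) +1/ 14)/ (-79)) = -1597064/ 184115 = -8.67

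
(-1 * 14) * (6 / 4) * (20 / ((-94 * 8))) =105 / 188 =0.56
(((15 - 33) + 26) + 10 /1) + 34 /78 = 719 /39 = 18.44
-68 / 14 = -4.86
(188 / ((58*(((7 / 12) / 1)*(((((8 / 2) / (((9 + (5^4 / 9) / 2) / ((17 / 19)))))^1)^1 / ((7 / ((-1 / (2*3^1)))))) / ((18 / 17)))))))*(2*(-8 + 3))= 253004760 / 8381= 30187.90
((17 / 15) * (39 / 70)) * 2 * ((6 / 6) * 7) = 221 / 25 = 8.84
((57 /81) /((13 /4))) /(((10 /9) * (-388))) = -19 /37830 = -0.00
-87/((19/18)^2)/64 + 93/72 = 1241/17328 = 0.07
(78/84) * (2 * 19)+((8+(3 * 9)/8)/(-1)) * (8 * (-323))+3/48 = 29428.35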